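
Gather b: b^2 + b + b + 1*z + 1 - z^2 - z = b^2 + 2*b - z^2 + 1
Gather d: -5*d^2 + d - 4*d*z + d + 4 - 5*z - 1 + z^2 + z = -5*d^2 + d*(2 - 4*z) + z^2 - 4*z + 3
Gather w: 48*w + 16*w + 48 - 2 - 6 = 64*w + 40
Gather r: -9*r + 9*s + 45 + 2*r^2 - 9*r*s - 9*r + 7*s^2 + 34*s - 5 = 2*r^2 + r*(-9*s - 18) + 7*s^2 + 43*s + 40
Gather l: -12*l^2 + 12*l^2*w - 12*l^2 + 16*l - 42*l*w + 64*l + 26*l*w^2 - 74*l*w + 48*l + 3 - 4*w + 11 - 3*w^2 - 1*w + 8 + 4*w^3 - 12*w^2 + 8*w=l^2*(12*w - 24) + l*(26*w^2 - 116*w + 128) + 4*w^3 - 15*w^2 + 3*w + 22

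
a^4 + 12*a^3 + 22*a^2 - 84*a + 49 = (a - 1)^2*(a + 7)^2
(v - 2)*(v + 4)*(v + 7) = v^3 + 9*v^2 + 6*v - 56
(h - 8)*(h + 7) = h^2 - h - 56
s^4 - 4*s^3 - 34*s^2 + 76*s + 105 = (s - 7)*(s - 3)*(s + 1)*(s + 5)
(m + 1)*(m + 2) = m^2 + 3*m + 2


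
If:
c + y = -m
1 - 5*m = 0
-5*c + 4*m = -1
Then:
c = 9/25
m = 1/5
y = -14/25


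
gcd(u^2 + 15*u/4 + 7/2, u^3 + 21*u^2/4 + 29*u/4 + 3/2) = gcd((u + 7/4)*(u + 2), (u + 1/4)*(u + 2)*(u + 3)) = u + 2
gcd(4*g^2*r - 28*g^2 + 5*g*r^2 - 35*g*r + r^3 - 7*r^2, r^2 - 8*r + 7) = r - 7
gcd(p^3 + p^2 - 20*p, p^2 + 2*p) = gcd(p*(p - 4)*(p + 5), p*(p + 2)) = p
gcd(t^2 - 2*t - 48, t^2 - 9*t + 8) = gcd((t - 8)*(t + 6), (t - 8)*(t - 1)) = t - 8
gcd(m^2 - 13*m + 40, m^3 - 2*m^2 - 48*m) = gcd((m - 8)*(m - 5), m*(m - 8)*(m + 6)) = m - 8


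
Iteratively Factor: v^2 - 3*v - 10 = (v - 5)*(v + 2)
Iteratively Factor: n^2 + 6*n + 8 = (n + 4)*(n + 2)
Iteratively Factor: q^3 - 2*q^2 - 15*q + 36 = (q - 3)*(q^2 + q - 12) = (q - 3)^2*(q + 4)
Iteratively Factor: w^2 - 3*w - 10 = (w - 5)*(w + 2)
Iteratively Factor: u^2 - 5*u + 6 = (u - 3)*(u - 2)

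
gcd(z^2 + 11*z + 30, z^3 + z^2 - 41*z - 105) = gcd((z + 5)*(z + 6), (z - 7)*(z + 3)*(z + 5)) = z + 5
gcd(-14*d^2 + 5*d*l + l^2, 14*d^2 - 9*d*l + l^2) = 2*d - l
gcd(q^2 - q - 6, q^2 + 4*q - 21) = q - 3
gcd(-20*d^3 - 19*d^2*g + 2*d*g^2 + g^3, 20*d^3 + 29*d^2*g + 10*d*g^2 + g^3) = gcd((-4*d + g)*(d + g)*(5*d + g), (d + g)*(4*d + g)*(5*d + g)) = 5*d^2 + 6*d*g + g^2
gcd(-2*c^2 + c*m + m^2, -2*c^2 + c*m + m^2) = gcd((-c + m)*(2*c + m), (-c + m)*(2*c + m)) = 2*c^2 - c*m - m^2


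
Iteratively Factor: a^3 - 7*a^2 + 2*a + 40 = (a - 4)*(a^2 - 3*a - 10) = (a - 4)*(a + 2)*(a - 5)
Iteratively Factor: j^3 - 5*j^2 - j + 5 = (j - 1)*(j^2 - 4*j - 5) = (j - 5)*(j - 1)*(j + 1)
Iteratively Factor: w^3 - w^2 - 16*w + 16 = (w - 1)*(w^2 - 16) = (w - 4)*(w - 1)*(w + 4)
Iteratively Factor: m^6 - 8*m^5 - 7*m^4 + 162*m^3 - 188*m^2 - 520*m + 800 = (m + 4)*(m^5 - 12*m^4 + 41*m^3 - 2*m^2 - 180*m + 200) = (m - 5)*(m + 4)*(m^4 - 7*m^3 + 6*m^2 + 28*m - 40) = (m - 5)*(m - 2)*(m + 4)*(m^3 - 5*m^2 - 4*m + 20) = (m - 5)*(m - 2)^2*(m + 4)*(m^2 - 3*m - 10) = (m - 5)*(m - 2)^2*(m + 2)*(m + 4)*(m - 5)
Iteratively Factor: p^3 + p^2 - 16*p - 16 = (p + 1)*(p^2 - 16) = (p + 1)*(p + 4)*(p - 4)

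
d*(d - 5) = d^2 - 5*d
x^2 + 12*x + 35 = (x + 5)*(x + 7)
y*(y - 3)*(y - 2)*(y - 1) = y^4 - 6*y^3 + 11*y^2 - 6*y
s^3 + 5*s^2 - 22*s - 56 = (s - 4)*(s + 2)*(s + 7)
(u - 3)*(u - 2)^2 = u^3 - 7*u^2 + 16*u - 12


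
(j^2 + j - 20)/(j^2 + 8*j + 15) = (j - 4)/(j + 3)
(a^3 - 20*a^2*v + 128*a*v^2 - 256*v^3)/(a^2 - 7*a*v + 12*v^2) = (-a^2 + 16*a*v - 64*v^2)/(-a + 3*v)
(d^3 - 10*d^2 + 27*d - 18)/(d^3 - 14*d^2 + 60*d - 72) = (d^2 - 4*d + 3)/(d^2 - 8*d + 12)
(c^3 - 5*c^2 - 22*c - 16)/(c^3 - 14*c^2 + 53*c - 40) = (c^2 + 3*c + 2)/(c^2 - 6*c + 5)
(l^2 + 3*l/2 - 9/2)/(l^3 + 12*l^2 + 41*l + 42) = (l - 3/2)/(l^2 + 9*l + 14)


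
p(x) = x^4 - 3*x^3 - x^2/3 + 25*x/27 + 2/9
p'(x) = 4*x^3 - 9*x^2 - 2*x/3 + 25/27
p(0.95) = -0.96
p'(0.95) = -4.40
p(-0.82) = 1.35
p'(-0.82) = -6.78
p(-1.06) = 3.70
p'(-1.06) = -13.24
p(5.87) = 574.66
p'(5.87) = 495.95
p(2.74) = -5.09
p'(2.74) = 13.81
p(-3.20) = 197.01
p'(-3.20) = -220.17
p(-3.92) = 408.31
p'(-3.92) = -375.70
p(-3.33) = 227.18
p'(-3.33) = -244.36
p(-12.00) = 25861.11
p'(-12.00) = -8199.07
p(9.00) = 4355.56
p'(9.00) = 2181.93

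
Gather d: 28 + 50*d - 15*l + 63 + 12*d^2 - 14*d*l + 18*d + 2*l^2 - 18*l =12*d^2 + d*(68 - 14*l) + 2*l^2 - 33*l + 91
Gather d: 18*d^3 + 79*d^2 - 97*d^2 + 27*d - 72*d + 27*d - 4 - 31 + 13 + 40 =18*d^3 - 18*d^2 - 18*d + 18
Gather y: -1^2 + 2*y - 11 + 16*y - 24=18*y - 36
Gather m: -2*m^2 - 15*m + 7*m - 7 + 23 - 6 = -2*m^2 - 8*m + 10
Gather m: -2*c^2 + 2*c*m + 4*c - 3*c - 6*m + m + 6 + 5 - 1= -2*c^2 + c + m*(2*c - 5) + 10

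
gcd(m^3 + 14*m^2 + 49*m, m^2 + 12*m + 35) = m + 7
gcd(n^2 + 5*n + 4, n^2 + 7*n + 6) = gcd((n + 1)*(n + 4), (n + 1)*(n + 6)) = n + 1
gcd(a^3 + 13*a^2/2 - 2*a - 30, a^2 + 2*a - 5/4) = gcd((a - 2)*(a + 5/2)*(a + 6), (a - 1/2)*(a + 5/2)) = a + 5/2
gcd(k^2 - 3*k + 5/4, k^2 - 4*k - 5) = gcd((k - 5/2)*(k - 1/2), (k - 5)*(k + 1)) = 1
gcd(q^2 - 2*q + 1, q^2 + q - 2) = q - 1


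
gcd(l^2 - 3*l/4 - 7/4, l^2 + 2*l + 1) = l + 1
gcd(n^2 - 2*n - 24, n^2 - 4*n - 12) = n - 6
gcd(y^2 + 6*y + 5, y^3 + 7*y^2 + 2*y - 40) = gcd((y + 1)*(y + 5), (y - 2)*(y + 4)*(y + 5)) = y + 5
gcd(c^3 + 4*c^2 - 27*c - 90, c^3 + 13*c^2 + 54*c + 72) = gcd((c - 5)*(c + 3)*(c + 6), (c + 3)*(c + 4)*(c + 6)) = c^2 + 9*c + 18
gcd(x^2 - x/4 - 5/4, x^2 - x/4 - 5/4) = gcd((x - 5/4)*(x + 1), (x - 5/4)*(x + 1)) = x^2 - x/4 - 5/4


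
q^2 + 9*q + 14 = (q + 2)*(q + 7)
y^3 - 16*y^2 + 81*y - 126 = (y - 7)*(y - 6)*(y - 3)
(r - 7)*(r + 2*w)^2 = r^3 + 4*r^2*w - 7*r^2 + 4*r*w^2 - 28*r*w - 28*w^2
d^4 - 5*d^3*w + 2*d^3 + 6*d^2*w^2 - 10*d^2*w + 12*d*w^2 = d*(d + 2)*(d - 3*w)*(d - 2*w)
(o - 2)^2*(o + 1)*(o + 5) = o^4 + 2*o^3 - 15*o^2 + 4*o + 20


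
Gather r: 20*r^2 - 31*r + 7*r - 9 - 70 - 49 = 20*r^2 - 24*r - 128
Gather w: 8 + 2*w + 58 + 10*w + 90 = 12*w + 156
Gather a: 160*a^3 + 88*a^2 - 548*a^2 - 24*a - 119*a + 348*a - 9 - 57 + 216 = 160*a^3 - 460*a^2 + 205*a + 150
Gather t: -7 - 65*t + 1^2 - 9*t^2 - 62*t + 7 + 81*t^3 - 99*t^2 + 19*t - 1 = 81*t^3 - 108*t^2 - 108*t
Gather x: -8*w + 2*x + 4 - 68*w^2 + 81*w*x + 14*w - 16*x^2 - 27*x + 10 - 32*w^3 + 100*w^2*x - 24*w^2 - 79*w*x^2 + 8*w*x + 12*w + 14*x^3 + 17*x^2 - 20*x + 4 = -32*w^3 - 92*w^2 + 18*w + 14*x^3 + x^2*(1 - 79*w) + x*(100*w^2 + 89*w - 45) + 18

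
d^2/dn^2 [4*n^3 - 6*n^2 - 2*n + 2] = 24*n - 12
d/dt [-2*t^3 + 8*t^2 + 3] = 2*t*(8 - 3*t)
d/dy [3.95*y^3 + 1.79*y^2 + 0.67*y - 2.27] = 11.85*y^2 + 3.58*y + 0.67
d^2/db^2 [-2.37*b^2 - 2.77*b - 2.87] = -4.74000000000000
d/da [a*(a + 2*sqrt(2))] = 2*a + 2*sqrt(2)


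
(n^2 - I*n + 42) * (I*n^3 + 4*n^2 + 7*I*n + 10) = I*n^5 + 5*n^4 + 45*I*n^3 + 185*n^2 + 284*I*n + 420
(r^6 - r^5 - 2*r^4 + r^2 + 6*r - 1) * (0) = 0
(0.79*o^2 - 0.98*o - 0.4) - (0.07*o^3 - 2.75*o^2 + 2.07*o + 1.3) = -0.07*o^3 + 3.54*o^2 - 3.05*o - 1.7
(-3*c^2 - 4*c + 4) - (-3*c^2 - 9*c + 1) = 5*c + 3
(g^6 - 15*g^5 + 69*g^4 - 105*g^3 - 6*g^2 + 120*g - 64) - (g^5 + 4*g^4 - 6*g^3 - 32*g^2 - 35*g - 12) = g^6 - 16*g^5 + 65*g^4 - 99*g^3 + 26*g^2 + 155*g - 52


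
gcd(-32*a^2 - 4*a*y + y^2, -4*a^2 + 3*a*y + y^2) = 4*a + y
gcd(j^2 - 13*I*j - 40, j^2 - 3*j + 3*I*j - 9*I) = 1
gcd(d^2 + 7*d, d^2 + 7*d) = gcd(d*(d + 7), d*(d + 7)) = d^2 + 7*d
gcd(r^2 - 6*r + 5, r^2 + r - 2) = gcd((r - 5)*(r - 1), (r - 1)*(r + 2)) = r - 1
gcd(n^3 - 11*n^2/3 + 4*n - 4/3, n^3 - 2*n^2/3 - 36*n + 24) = n - 2/3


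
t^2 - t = t*(t - 1)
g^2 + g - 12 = (g - 3)*(g + 4)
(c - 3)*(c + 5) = c^2 + 2*c - 15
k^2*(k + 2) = k^3 + 2*k^2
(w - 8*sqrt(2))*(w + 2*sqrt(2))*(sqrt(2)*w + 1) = sqrt(2)*w^3 - 11*w^2 - 38*sqrt(2)*w - 32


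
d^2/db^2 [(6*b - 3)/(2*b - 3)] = 48/(2*b - 3)^3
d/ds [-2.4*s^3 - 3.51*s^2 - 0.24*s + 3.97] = -7.2*s^2 - 7.02*s - 0.24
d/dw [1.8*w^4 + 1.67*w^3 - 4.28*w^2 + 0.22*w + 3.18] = 7.2*w^3 + 5.01*w^2 - 8.56*w + 0.22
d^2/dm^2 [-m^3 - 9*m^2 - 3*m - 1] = -6*m - 18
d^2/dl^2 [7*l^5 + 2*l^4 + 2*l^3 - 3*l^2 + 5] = 140*l^3 + 24*l^2 + 12*l - 6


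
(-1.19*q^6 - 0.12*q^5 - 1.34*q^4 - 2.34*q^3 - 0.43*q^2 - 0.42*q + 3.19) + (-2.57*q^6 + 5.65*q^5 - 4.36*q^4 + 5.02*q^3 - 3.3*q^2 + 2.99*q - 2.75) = -3.76*q^6 + 5.53*q^5 - 5.7*q^4 + 2.68*q^3 - 3.73*q^2 + 2.57*q + 0.44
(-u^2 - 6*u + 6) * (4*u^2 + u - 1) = -4*u^4 - 25*u^3 + 19*u^2 + 12*u - 6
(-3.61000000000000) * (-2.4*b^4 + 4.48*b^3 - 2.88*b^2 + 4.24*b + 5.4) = 8.664*b^4 - 16.1728*b^3 + 10.3968*b^2 - 15.3064*b - 19.494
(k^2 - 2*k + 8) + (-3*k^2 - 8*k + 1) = -2*k^2 - 10*k + 9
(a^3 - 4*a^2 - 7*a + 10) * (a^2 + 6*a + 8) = a^5 + 2*a^4 - 23*a^3 - 64*a^2 + 4*a + 80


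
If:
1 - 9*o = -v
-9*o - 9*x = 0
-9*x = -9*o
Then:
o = 0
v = -1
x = 0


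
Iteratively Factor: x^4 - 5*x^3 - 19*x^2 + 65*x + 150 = (x - 5)*(x^3 - 19*x - 30) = (x - 5)*(x + 3)*(x^2 - 3*x - 10) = (x - 5)*(x + 2)*(x + 3)*(x - 5)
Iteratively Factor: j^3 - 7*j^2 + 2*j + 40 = (j - 5)*(j^2 - 2*j - 8) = (j - 5)*(j - 4)*(j + 2)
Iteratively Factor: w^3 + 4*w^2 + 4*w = (w + 2)*(w^2 + 2*w) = (w + 2)^2*(w)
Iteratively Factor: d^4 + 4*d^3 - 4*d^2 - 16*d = (d + 4)*(d^3 - 4*d) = d*(d + 4)*(d^2 - 4) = d*(d - 2)*(d + 4)*(d + 2)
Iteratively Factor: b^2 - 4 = (b + 2)*(b - 2)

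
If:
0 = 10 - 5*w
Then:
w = 2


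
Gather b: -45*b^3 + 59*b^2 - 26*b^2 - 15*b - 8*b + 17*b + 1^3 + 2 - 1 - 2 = -45*b^3 + 33*b^2 - 6*b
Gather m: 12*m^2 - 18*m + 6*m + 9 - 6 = 12*m^2 - 12*m + 3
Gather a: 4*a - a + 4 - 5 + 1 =3*a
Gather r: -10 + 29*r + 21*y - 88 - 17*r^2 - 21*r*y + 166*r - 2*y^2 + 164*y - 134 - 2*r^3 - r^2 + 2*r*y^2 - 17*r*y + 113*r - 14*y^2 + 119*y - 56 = -2*r^3 - 18*r^2 + r*(2*y^2 - 38*y + 308) - 16*y^2 + 304*y - 288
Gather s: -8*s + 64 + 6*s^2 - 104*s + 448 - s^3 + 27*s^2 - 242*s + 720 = -s^3 + 33*s^2 - 354*s + 1232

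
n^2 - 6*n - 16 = (n - 8)*(n + 2)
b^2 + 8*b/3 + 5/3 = (b + 1)*(b + 5/3)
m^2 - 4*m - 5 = (m - 5)*(m + 1)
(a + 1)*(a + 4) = a^2 + 5*a + 4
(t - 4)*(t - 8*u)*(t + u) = t^3 - 7*t^2*u - 4*t^2 - 8*t*u^2 + 28*t*u + 32*u^2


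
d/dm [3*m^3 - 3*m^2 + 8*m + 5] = 9*m^2 - 6*m + 8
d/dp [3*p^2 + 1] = 6*p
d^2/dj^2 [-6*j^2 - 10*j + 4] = -12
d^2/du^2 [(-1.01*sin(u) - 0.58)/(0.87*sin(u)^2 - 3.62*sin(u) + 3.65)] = (0.764469000000001*sin(u)^5 + 4.93690199999999*sin(u)^4 - 26.252424*sin(u)^3 + 10.94451*sin(u)^2 + 51.322707*sin(u) - 38.207784)/(0.87*sin(u)^2 - 3.62*sin(u) + 3.65)^3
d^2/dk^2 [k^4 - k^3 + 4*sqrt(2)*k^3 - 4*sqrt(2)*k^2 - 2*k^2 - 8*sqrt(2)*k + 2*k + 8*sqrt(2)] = 12*k^2 - 6*k + 24*sqrt(2)*k - 8*sqrt(2) - 4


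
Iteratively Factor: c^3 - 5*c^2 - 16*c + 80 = (c + 4)*(c^2 - 9*c + 20) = (c - 5)*(c + 4)*(c - 4)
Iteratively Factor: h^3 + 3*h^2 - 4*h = (h)*(h^2 + 3*h - 4) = h*(h + 4)*(h - 1)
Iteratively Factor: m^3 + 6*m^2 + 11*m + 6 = (m + 1)*(m^2 + 5*m + 6) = (m + 1)*(m + 3)*(m + 2)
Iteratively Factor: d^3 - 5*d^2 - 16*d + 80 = (d + 4)*(d^2 - 9*d + 20) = (d - 4)*(d + 4)*(d - 5)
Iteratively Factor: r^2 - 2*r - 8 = (r + 2)*(r - 4)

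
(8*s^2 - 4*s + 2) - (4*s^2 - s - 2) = 4*s^2 - 3*s + 4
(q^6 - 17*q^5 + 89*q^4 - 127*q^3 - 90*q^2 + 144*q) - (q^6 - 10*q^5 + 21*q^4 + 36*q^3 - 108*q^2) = -7*q^5 + 68*q^4 - 163*q^3 + 18*q^2 + 144*q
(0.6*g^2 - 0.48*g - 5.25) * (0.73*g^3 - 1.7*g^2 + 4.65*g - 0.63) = 0.438*g^5 - 1.3704*g^4 - 0.2265*g^3 + 6.315*g^2 - 24.1101*g + 3.3075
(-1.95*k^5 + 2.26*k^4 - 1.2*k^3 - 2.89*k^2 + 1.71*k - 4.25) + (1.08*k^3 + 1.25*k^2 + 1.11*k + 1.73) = -1.95*k^5 + 2.26*k^4 - 0.12*k^3 - 1.64*k^2 + 2.82*k - 2.52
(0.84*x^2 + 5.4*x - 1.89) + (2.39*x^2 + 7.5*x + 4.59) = 3.23*x^2 + 12.9*x + 2.7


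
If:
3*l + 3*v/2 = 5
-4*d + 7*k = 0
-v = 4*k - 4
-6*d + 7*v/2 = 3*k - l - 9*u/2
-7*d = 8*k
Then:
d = 0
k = 0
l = -1/3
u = -82/27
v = 4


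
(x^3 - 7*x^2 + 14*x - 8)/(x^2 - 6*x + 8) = x - 1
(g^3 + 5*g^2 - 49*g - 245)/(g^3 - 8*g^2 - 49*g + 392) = (g + 5)/(g - 8)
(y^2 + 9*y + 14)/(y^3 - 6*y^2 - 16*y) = (y + 7)/(y*(y - 8))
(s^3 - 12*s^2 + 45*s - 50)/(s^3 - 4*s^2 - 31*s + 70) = (s^2 - 10*s + 25)/(s^2 - 2*s - 35)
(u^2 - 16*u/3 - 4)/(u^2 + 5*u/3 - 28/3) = (3*u^2 - 16*u - 12)/(3*u^2 + 5*u - 28)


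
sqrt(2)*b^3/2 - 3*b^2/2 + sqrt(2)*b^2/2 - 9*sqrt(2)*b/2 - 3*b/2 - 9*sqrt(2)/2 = (b - 3*sqrt(2))*(b + 3*sqrt(2)/2)*(sqrt(2)*b/2 + sqrt(2)/2)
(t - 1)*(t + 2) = t^2 + t - 2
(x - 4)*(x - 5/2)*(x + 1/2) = x^3 - 6*x^2 + 27*x/4 + 5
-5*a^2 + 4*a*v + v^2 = (-a + v)*(5*a + v)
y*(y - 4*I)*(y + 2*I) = y^3 - 2*I*y^2 + 8*y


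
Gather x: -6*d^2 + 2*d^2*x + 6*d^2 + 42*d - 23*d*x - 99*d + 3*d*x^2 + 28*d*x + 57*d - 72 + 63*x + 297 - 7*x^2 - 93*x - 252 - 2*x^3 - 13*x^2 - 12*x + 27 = -2*x^3 + x^2*(3*d - 20) + x*(2*d^2 + 5*d - 42)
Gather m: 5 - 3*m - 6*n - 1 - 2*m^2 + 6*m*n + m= -2*m^2 + m*(6*n - 2) - 6*n + 4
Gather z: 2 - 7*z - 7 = -7*z - 5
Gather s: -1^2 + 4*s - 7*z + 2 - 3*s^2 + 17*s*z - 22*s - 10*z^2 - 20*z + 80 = -3*s^2 + s*(17*z - 18) - 10*z^2 - 27*z + 81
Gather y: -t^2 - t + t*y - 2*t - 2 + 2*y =-t^2 - 3*t + y*(t + 2) - 2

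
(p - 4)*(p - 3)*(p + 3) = p^3 - 4*p^2 - 9*p + 36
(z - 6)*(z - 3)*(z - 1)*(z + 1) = z^4 - 9*z^3 + 17*z^2 + 9*z - 18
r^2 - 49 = (r - 7)*(r + 7)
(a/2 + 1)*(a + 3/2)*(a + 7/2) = a^3/2 + 7*a^2/2 + 61*a/8 + 21/4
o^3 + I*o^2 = o^2*(o + I)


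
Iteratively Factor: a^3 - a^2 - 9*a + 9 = (a + 3)*(a^2 - 4*a + 3) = (a - 1)*(a + 3)*(a - 3)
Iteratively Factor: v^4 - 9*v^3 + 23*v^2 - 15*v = (v - 3)*(v^3 - 6*v^2 + 5*v) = v*(v - 3)*(v^2 - 6*v + 5) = v*(v - 3)*(v - 1)*(v - 5)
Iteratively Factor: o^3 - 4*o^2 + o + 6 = (o - 3)*(o^2 - o - 2) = (o - 3)*(o + 1)*(o - 2)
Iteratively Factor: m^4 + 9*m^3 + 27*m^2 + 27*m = (m + 3)*(m^3 + 6*m^2 + 9*m) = (m + 3)^2*(m^2 + 3*m) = m*(m + 3)^2*(m + 3)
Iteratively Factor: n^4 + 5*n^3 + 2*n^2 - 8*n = (n)*(n^3 + 5*n^2 + 2*n - 8) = n*(n + 4)*(n^2 + n - 2) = n*(n + 2)*(n + 4)*(n - 1)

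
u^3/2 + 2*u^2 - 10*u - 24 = (u/2 + 1)*(u - 4)*(u + 6)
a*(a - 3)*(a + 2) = a^3 - a^2 - 6*a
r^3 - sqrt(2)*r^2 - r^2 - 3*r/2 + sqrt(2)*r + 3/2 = (r - 1)*(r - 3*sqrt(2)/2)*(r + sqrt(2)/2)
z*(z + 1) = z^2 + z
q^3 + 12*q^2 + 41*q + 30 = (q + 1)*(q + 5)*(q + 6)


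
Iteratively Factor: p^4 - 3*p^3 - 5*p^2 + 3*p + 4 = (p - 1)*(p^3 - 2*p^2 - 7*p - 4) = (p - 4)*(p - 1)*(p^2 + 2*p + 1) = (p - 4)*(p - 1)*(p + 1)*(p + 1)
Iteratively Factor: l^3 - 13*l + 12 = (l + 4)*(l^2 - 4*l + 3) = (l - 1)*(l + 4)*(l - 3)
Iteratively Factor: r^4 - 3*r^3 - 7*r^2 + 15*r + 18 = (r - 3)*(r^3 - 7*r - 6) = (r - 3)^2*(r^2 + 3*r + 2) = (r - 3)^2*(r + 1)*(r + 2)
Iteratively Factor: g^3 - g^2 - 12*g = (g - 4)*(g^2 + 3*g) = (g - 4)*(g + 3)*(g)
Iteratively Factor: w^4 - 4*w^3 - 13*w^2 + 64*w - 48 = (w - 4)*(w^3 - 13*w + 12) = (w - 4)*(w - 1)*(w^2 + w - 12) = (w - 4)*(w - 1)*(w + 4)*(w - 3)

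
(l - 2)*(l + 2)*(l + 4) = l^3 + 4*l^2 - 4*l - 16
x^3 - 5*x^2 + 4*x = x*(x - 4)*(x - 1)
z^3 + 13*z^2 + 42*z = z*(z + 6)*(z + 7)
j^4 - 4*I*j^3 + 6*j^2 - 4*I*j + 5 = (j - 5*I)*(j - I)*(j + I)^2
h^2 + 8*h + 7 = (h + 1)*(h + 7)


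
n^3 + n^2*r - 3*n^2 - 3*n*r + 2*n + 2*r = (n - 2)*(n - 1)*(n + r)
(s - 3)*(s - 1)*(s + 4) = s^3 - 13*s + 12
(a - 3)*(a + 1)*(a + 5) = a^3 + 3*a^2 - 13*a - 15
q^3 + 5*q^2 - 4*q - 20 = (q - 2)*(q + 2)*(q + 5)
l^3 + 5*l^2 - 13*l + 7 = (l - 1)^2*(l + 7)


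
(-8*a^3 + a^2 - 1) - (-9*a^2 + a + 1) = -8*a^3 + 10*a^2 - a - 2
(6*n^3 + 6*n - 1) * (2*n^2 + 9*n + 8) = 12*n^5 + 54*n^4 + 60*n^3 + 52*n^2 + 39*n - 8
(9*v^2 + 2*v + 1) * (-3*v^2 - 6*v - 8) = -27*v^4 - 60*v^3 - 87*v^2 - 22*v - 8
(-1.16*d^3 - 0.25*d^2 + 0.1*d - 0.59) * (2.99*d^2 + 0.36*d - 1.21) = -3.4684*d^5 - 1.1651*d^4 + 1.6126*d^3 - 1.4256*d^2 - 0.3334*d + 0.7139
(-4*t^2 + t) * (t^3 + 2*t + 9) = -4*t^5 + t^4 - 8*t^3 - 34*t^2 + 9*t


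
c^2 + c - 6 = (c - 2)*(c + 3)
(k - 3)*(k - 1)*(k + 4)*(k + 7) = k^4 + 7*k^3 - 13*k^2 - 79*k + 84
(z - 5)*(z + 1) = z^2 - 4*z - 5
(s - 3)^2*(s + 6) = s^3 - 27*s + 54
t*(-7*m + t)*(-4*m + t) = 28*m^2*t - 11*m*t^2 + t^3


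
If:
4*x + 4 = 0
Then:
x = -1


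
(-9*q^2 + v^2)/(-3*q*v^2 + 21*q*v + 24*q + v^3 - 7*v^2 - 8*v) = (3*q + v)/(v^2 - 7*v - 8)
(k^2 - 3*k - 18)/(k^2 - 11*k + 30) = (k + 3)/(k - 5)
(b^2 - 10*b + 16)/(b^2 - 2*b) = (b - 8)/b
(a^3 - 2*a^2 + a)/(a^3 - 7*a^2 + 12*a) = (a^2 - 2*a + 1)/(a^2 - 7*a + 12)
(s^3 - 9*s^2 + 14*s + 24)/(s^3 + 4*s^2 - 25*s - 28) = (s - 6)/(s + 7)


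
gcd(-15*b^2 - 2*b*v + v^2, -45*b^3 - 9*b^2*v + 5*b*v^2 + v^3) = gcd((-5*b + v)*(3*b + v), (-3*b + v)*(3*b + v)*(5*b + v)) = 3*b + v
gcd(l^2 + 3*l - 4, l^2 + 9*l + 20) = l + 4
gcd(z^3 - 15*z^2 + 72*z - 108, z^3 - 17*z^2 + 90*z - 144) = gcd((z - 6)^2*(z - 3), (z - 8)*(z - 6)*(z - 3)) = z^2 - 9*z + 18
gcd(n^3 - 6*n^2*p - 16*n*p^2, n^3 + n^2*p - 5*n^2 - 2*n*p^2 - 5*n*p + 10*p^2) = n + 2*p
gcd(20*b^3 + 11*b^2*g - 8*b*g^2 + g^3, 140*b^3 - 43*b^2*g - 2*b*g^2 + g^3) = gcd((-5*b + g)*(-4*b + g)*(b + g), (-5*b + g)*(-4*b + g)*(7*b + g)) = 20*b^2 - 9*b*g + g^2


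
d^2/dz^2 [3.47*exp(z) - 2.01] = 3.47*exp(z)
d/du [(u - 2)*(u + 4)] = 2*u + 2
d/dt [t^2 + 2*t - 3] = 2*t + 2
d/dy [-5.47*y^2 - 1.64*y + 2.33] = -10.94*y - 1.64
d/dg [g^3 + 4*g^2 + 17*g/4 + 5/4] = 3*g^2 + 8*g + 17/4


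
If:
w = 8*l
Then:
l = w/8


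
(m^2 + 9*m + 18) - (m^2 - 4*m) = 13*m + 18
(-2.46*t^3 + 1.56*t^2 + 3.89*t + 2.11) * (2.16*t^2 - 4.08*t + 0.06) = -5.3136*t^5 + 13.4064*t^4 + 1.89*t^3 - 11.22*t^2 - 8.3754*t + 0.1266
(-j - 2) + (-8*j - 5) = -9*j - 7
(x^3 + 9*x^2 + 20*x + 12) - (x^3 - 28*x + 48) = 9*x^2 + 48*x - 36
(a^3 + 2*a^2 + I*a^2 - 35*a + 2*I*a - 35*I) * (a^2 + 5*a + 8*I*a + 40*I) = a^5 + 7*a^4 + 9*I*a^4 - 33*a^3 + 63*I*a^3 - 231*a^2 - 225*I*a^2 + 200*a - 1575*I*a + 1400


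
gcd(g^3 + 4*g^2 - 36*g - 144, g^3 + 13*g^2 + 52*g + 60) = g + 6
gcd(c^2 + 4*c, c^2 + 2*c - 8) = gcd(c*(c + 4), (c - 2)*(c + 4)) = c + 4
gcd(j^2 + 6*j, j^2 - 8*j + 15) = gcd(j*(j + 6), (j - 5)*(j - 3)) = 1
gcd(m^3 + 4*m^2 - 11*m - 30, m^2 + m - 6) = 1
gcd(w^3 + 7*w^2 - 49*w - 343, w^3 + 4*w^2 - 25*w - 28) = w + 7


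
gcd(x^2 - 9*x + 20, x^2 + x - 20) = x - 4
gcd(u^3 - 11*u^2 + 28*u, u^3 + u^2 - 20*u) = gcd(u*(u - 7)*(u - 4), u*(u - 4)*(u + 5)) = u^2 - 4*u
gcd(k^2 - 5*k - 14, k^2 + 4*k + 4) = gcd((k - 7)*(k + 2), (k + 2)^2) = k + 2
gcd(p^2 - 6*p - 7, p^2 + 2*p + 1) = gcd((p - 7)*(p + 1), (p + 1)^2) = p + 1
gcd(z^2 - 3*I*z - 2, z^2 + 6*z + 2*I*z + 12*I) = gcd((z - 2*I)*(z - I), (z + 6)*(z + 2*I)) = 1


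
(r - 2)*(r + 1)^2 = r^3 - 3*r - 2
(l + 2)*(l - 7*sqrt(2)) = l^2 - 7*sqrt(2)*l + 2*l - 14*sqrt(2)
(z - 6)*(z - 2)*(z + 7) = z^3 - z^2 - 44*z + 84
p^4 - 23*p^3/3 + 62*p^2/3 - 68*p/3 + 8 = (p - 3)*(p - 2)^2*(p - 2/3)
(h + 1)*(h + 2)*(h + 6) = h^3 + 9*h^2 + 20*h + 12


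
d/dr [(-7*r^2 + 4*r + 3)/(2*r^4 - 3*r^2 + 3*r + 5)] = (2*(2 - 7*r)*(2*r^4 - 3*r^2 + 3*r + 5) - (-7*r^2 + 4*r + 3)*(8*r^3 - 6*r + 3))/(2*r^4 - 3*r^2 + 3*r + 5)^2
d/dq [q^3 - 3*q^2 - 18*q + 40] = 3*q^2 - 6*q - 18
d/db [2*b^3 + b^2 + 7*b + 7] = 6*b^2 + 2*b + 7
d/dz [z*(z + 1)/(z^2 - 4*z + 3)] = (-5*z^2 + 6*z + 3)/(z^4 - 8*z^3 + 22*z^2 - 24*z + 9)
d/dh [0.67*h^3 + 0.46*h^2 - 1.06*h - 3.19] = 2.01*h^2 + 0.92*h - 1.06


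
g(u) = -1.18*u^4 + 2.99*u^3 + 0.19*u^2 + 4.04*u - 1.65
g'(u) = -4.72*u^3 + 8.97*u^2 + 0.38*u + 4.04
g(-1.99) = -51.01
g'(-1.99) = 76.00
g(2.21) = 12.33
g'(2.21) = -2.26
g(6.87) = -1623.95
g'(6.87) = -1100.42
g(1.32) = 7.31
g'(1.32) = 9.32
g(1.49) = 8.87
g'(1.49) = 8.91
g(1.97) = 12.13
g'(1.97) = 3.51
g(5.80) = -723.79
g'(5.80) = -612.93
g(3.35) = -22.19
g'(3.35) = -71.47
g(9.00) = -5512.17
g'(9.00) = -2706.85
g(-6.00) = -2194.17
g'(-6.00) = 1344.20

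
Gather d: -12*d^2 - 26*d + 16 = -12*d^2 - 26*d + 16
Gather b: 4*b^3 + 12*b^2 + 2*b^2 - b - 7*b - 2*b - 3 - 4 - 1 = 4*b^3 + 14*b^2 - 10*b - 8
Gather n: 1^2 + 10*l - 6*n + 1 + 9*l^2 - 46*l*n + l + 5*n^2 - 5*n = 9*l^2 + 11*l + 5*n^2 + n*(-46*l - 11) + 2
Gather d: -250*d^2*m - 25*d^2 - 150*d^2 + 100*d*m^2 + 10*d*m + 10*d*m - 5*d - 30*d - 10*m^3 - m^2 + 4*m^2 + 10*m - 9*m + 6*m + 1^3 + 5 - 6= d^2*(-250*m - 175) + d*(100*m^2 + 20*m - 35) - 10*m^3 + 3*m^2 + 7*m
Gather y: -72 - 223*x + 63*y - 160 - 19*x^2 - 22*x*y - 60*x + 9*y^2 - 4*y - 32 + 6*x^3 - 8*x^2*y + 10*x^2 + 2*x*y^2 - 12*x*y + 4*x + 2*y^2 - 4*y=6*x^3 - 9*x^2 - 279*x + y^2*(2*x + 11) + y*(-8*x^2 - 34*x + 55) - 264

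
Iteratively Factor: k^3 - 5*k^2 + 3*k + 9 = (k + 1)*(k^2 - 6*k + 9) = (k - 3)*(k + 1)*(k - 3)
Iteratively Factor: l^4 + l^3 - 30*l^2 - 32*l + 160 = (l - 2)*(l^3 + 3*l^2 - 24*l - 80) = (l - 2)*(l + 4)*(l^2 - l - 20) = (l - 5)*(l - 2)*(l + 4)*(l + 4)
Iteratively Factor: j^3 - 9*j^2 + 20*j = (j - 5)*(j^2 - 4*j) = (j - 5)*(j - 4)*(j)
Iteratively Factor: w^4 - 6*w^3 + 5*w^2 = (w - 5)*(w^3 - w^2) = w*(w - 5)*(w^2 - w) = w^2*(w - 5)*(w - 1)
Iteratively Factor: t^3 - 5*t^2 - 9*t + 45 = (t - 5)*(t^2 - 9) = (t - 5)*(t + 3)*(t - 3)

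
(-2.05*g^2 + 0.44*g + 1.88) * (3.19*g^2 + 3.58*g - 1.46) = -6.5395*g^4 - 5.9354*g^3 + 10.5654*g^2 + 6.088*g - 2.7448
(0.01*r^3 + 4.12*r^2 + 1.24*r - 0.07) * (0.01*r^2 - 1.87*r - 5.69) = 0.0001*r^5 + 0.0225*r^4 - 7.7489*r^3 - 25.7623*r^2 - 6.9247*r + 0.3983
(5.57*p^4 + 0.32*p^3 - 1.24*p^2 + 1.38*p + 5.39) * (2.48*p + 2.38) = 13.8136*p^5 + 14.0502*p^4 - 2.3136*p^3 + 0.4712*p^2 + 16.6516*p + 12.8282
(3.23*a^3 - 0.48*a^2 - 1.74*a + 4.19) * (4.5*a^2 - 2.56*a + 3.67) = 14.535*a^5 - 10.4288*a^4 + 5.2529*a^3 + 21.5478*a^2 - 17.1122*a + 15.3773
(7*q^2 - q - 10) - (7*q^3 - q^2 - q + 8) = -7*q^3 + 8*q^2 - 18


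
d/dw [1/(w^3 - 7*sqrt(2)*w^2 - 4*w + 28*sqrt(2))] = (-3*w^2 + 14*sqrt(2)*w + 4)/(w^3 - 7*sqrt(2)*w^2 - 4*w + 28*sqrt(2))^2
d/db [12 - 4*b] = -4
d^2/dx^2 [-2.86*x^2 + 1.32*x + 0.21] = -5.72000000000000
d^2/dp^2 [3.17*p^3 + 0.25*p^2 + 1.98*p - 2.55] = 19.02*p + 0.5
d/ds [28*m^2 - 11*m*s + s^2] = -11*m + 2*s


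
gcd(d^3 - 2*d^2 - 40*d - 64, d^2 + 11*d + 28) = d + 4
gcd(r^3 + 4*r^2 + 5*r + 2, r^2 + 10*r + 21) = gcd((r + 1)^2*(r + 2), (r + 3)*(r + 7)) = 1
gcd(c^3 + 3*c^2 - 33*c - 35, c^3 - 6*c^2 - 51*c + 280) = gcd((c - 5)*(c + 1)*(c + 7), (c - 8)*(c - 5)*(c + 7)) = c^2 + 2*c - 35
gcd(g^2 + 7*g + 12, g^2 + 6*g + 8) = g + 4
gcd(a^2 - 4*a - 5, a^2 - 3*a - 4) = a + 1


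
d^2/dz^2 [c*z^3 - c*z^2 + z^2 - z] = 6*c*z - 2*c + 2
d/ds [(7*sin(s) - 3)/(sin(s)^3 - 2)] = (-14*sin(s)^3 + 9*sin(s)^2 - 14)*cos(s)/(sin(s)^3 - 2)^2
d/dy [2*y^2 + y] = 4*y + 1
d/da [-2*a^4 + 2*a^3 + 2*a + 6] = -8*a^3 + 6*a^2 + 2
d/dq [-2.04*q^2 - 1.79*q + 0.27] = -4.08*q - 1.79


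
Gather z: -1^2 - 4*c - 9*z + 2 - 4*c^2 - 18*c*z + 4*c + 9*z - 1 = -4*c^2 - 18*c*z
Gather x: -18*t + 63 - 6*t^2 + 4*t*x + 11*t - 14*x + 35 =-6*t^2 - 7*t + x*(4*t - 14) + 98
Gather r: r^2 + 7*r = r^2 + 7*r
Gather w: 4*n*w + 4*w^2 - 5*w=4*w^2 + w*(4*n - 5)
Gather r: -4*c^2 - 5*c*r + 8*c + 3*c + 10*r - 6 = -4*c^2 + 11*c + r*(10 - 5*c) - 6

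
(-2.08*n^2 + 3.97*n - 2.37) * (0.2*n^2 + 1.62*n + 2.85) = -0.416*n^4 - 2.5756*n^3 + 0.0294*n^2 + 7.4751*n - 6.7545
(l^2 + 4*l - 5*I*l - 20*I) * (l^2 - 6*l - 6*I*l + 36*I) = l^4 - 2*l^3 - 11*I*l^3 - 54*l^2 + 22*I*l^2 + 60*l + 264*I*l + 720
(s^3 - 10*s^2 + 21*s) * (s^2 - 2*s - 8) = s^5 - 12*s^4 + 33*s^3 + 38*s^2 - 168*s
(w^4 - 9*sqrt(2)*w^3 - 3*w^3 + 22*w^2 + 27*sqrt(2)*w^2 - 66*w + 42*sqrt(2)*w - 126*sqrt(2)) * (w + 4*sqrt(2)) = w^5 - 5*sqrt(2)*w^4 - 3*w^4 - 50*w^3 + 15*sqrt(2)*w^3 + 150*w^2 + 130*sqrt(2)*w^2 - 390*sqrt(2)*w + 336*w - 1008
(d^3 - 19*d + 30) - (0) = d^3 - 19*d + 30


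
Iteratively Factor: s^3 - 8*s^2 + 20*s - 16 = (s - 2)*(s^2 - 6*s + 8) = (s - 2)^2*(s - 4)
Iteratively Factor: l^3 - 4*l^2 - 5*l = (l)*(l^2 - 4*l - 5) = l*(l - 5)*(l + 1)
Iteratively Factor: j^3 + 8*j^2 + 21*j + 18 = (j + 3)*(j^2 + 5*j + 6) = (j + 3)^2*(j + 2)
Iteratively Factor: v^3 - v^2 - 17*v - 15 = (v + 3)*(v^2 - 4*v - 5) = (v - 5)*(v + 3)*(v + 1)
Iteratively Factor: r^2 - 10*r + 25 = (r - 5)*(r - 5)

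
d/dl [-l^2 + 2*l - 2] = 2 - 2*l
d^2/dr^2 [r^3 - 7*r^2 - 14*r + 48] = 6*r - 14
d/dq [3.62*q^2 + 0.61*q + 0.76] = 7.24*q + 0.61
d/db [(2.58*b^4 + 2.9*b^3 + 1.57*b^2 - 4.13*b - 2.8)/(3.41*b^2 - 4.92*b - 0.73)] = (17.5956*b^5 - 28.1918*b^4 - 36.0696*b^3 + 0.00789999999999935*b^2 + 16.8038*b - 10.7611)/(11.6281*b^4 - 33.5544*b^3 + 19.2278*b^2 + 7.1832*b + 0.5329)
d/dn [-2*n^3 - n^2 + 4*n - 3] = -6*n^2 - 2*n + 4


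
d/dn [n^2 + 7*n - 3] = 2*n + 7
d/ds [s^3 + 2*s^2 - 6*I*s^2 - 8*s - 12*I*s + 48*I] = 3*s^2 + s*(4 - 12*I) - 8 - 12*I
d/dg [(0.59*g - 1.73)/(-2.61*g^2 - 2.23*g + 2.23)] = (1.5399*g^2 - 9.0306*g - 2.5422)/(6.8121*g^4 + 11.6406*g^3 - 6.6677*g^2 - 9.9458*g + 4.9729)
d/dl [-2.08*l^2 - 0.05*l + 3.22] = -4.16*l - 0.05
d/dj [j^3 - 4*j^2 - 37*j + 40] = 3*j^2 - 8*j - 37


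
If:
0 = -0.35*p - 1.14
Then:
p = -3.26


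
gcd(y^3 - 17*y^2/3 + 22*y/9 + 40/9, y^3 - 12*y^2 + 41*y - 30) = y - 5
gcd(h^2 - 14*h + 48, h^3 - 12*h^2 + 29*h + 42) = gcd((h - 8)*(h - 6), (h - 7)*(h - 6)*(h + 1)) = h - 6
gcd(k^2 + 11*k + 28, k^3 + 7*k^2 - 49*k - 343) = k + 7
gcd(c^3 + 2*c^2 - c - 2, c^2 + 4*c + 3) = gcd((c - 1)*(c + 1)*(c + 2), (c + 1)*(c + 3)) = c + 1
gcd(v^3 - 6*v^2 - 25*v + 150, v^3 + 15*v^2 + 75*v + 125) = v + 5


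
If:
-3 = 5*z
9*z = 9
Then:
No Solution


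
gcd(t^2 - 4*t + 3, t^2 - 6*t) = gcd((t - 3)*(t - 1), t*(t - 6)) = 1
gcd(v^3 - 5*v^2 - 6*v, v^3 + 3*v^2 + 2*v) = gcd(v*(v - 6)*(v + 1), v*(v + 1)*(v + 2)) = v^2 + v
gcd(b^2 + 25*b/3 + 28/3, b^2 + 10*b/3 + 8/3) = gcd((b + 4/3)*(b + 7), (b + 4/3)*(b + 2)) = b + 4/3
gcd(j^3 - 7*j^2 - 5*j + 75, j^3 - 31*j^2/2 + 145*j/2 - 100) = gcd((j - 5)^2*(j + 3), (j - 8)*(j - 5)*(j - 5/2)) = j - 5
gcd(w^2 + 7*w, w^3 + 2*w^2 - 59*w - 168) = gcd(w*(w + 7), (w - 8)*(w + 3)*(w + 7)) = w + 7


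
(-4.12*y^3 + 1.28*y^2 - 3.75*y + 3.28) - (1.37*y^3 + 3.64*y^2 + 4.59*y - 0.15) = -5.49*y^3 - 2.36*y^2 - 8.34*y + 3.43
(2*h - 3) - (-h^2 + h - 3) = h^2 + h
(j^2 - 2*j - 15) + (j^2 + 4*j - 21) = 2*j^2 + 2*j - 36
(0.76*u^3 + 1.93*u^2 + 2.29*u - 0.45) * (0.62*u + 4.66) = 0.4712*u^4 + 4.7382*u^3 + 10.4136*u^2 + 10.3924*u - 2.097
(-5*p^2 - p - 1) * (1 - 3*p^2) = 15*p^4 + 3*p^3 - 2*p^2 - p - 1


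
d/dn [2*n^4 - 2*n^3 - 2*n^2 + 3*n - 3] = 8*n^3 - 6*n^2 - 4*n + 3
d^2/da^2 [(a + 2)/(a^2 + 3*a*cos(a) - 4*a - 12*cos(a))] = ((2*a + 4)*(-3*a*sin(a) + 2*a + 12*sin(a) + 3*cos(a) - 4)^2 + (a^2 + 3*a*cos(a) - 4*a - 12*cos(a))*(3*a^2*cos(a) + 12*a*sin(a) - 6*a*cos(a) - 6*a - 12*sin(a) - 30*cos(a) + 4))/((a - 4)^3*(a + 3*cos(a))^3)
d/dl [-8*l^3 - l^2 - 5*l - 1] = -24*l^2 - 2*l - 5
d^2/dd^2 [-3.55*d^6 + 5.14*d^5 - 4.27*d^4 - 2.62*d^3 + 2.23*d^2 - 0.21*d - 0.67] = -106.5*d^4 + 102.8*d^3 - 51.24*d^2 - 15.72*d + 4.46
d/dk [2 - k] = -1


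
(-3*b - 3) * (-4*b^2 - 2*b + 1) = 12*b^3 + 18*b^2 + 3*b - 3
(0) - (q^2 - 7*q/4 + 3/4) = -q^2 + 7*q/4 - 3/4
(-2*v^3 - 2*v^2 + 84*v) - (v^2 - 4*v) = -2*v^3 - 3*v^2 + 88*v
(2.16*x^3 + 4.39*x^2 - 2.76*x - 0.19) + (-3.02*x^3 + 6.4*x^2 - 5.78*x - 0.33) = -0.86*x^3 + 10.79*x^2 - 8.54*x - 0.52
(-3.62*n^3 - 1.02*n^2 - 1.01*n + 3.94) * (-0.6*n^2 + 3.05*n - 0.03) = 2.172*n^5 - 10.429*n^4 - 2.3964*n^3 - 5.4139*n^2 + 12.0473*n - 0.1182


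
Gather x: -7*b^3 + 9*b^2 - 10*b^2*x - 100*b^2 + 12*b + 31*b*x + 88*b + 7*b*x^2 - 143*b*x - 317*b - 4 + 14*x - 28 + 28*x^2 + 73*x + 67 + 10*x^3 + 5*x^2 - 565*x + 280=-7*b^3 - 91*b^2 - 217*b + 10*x^3 + x^2*(7*b + 33) + x*(-10*b^2 - 112*b - 478) + 315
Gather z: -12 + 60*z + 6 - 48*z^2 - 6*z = -48*z^2 + 54*z - 6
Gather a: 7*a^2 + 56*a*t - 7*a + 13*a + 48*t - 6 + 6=7*a^2 + a*(56*t + 6) + 48*t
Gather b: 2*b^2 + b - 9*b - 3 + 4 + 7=2*b^2 - 8*b + 8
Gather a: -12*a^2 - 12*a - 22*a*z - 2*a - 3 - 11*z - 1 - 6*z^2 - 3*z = -12*a^2 + a*(-22*z - 14) - 6*z^2 - 14*z - 4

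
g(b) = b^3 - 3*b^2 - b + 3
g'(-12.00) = 503.00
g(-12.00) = -2145.00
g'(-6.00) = 143.00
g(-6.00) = -315.00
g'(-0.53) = 3.02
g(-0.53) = 2.54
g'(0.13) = -1.73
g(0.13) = 2.82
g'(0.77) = -3.84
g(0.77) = 0.91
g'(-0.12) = -0.24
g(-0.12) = 3.08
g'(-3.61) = 59.76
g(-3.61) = -79.53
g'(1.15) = -3.93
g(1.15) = -0.60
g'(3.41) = 13.42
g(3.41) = 4.36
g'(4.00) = 23.00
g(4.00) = 15.00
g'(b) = 3*b^2 - 6*b - 1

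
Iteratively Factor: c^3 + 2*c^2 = (c)*(c^2 + 2*c) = c*(c + 2)*(c)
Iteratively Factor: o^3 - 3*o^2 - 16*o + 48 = (o - 4)*(o^2 + o - 12) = (o - 4)*(o + 4)*(o - 3)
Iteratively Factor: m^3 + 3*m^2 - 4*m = (m - 1)*(m^2 + 4*m) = (m - 1)*(m + 4)*(m)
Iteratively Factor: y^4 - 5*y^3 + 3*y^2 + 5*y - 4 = (y - 1)*(y^3 - 4*y^2 - y + 4) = (y - 1)*(y + 1)*(y^2 - 5*y + 4) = (y - 1)^2*(y + 1)*(y - 4)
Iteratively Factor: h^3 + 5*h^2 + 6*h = (h)*(h^2 + 5*h + 6) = h*(h + 3)*(h + 2)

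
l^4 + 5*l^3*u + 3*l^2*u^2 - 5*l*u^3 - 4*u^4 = (l - u)*(l + u)^2*(l + 4*u)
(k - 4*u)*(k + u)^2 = k^3 - 2*k^2*u - 7*k*u^2 - 4*u^3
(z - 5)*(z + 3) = z^2 - 2*z - 15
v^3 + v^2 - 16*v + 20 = (v - 2)^2*(v + 5)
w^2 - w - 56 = (w - 8)*(w + 7)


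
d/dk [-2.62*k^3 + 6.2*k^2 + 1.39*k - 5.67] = -7.86*k^2 + 12.4*k + 1.39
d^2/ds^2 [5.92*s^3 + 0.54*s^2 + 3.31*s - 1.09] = 35.52*s + 1.08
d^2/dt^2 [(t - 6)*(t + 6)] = 2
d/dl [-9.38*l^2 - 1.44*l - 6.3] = -18.76*l - 1.44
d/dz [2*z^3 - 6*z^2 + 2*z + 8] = 6*z^2 - 12*z + 2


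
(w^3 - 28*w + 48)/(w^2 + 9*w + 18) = (w^2 - 6*w + 8)/(w + 3)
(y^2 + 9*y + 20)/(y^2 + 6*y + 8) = (y + 5)/(y + 2)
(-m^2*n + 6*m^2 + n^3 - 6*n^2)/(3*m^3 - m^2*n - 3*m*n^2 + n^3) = (6 - n)/(3*m - n)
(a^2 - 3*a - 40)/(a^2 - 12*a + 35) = (a^2 - 3*a - 40)/(a^2 - 12*a + 35)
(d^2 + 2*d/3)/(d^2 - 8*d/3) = (3*d + 2)/(3*d - 8)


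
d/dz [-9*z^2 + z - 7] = 1 - 18*z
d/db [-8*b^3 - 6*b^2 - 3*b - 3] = -24*b^2 - 12*b - 3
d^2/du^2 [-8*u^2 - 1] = -16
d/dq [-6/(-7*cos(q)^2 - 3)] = 168*sin(2*q)/(7*cos(2*q) + 13)^2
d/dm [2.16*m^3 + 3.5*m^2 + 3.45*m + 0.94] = 6.48*m^2 + 7.0*m + 3.45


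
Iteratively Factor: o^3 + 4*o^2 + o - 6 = (o + 2)*(o^2 + 2*o - 3) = (o + 2)*(o + 3)*(o - 1)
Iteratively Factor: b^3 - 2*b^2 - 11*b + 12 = (b - 4)*(b^2 + 2*b - 3) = (b - 4)*(b - 1)*(b + 3)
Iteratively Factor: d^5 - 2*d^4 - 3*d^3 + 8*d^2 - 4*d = (d)*(d^4 - 2*d^3 - 3*d^2 + 8*d - 4) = d*(d - 1)*(d^3 - d^2 - 4*d + 4) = d*(d - 2)*(d - 1)*(d^2 + d - 2) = d*(d - 2)*(d - 1)*(d + 2)*(d - 1)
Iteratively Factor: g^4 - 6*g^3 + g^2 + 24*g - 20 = (g - 5)*(g^3 - g^2 - 4*g + 4) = (g - 5)*(g - 1)*(g^2 - 4) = (g - 5)*(g - 2)*(g - 1)*(g + 2)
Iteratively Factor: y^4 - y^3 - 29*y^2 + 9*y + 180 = (y - 5)*(y^3 + 4*y^2 - 9*y - 36) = (y - 5)*(y - 3)*(y^2 + 7*y + 12) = (y - 5)*(y - 3)*(y + 3)*(y + 4)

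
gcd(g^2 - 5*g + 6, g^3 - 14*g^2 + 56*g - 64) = g - 2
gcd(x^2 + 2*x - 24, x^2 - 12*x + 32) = x - 4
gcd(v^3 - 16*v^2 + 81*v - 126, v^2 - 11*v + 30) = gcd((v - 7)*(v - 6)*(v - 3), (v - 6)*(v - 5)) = v - 6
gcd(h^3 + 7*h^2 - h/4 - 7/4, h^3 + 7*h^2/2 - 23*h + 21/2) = h^2 + 13*h/2 - 7/2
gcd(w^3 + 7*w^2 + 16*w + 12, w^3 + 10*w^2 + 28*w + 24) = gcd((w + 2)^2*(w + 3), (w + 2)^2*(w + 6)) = w^2 + 4*w + 4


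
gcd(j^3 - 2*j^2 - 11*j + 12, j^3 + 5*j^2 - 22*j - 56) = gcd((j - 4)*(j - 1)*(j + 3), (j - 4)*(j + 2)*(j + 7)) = j - 4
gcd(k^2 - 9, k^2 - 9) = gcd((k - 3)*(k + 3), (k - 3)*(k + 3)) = k^2 - 9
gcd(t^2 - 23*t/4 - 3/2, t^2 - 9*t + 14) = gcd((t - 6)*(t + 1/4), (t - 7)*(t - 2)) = 1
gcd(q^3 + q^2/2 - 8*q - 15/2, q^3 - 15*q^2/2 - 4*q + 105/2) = q^2 - q/2 - 15/2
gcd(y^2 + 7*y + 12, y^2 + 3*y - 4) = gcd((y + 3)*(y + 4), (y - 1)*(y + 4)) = y + 4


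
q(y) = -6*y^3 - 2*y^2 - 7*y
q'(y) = -18*y^2 - 4*y - 7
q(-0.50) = 3.75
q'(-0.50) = -9.50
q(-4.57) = 562.88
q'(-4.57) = -364.65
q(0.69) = -7.75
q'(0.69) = -18.33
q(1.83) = -56.28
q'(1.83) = -74.60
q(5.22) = -944.46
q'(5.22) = -518.35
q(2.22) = -91.04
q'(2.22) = -104.59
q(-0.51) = 3.85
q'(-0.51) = -9.64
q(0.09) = -0.65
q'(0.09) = -7.51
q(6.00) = -1410.00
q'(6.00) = -679.00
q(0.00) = 0.00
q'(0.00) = -7.00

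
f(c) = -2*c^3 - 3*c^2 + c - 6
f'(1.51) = -21.74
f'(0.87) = -8.76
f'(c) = -6*c^2 - 6*c + 1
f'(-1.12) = 0.19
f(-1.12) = -8.07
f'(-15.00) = -1259.00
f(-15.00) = 6054.00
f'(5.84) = -238.67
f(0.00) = -6.00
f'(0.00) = 1.00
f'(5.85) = -239.44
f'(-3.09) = -37.75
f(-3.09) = 21.27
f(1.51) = -18.22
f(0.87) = -8.72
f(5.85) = -503.22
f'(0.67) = -5.71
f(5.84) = -500.83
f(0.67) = -7.28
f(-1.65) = -6.83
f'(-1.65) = -5.44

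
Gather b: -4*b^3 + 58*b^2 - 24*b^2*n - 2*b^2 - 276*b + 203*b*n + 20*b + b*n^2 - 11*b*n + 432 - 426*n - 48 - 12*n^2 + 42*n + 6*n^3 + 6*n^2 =-4*b^3 + b^2*(56 - 24*n) + b*(n^2 + 192*n - 256) + 6*n^3 - 6*n^2 - 384*n + 384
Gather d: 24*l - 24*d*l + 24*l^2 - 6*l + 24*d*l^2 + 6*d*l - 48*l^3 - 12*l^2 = d*(24*l^2 - 18*l) - 48*l^3 + 12*l^2 + 18*l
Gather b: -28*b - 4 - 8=-28*b - 12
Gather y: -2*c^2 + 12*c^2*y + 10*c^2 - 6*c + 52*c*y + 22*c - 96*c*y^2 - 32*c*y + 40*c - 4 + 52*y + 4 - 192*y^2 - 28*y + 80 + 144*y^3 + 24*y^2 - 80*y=8*c^2 + 56*c + 144*y^3 + y^2*(-96*c - 168) + y*(12*c^2 + 20*c - 56) + 80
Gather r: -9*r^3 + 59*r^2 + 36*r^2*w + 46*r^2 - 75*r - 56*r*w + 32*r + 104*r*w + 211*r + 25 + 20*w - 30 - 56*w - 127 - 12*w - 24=-9*r^3 + r^2*(36*w + 105) + r*(48*w + 168) - 48*w - 156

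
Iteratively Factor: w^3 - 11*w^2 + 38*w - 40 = (w - 4)*(w^2 - 7*w + 10) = (w - 5)*(w - 4)*(w - 2)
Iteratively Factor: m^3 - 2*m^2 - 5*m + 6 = (m - 3)*(m^2 + m - 2) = (m - 3)*(m + 2)*(m - 1)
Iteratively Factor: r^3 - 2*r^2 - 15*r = (r - 5)*(r^2 + 3*r) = (r - 5)*(r + 3)*(r)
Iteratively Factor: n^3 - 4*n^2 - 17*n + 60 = (n - 5)*(n^2 + n - 12) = (n - 5)*(n - 3)*(n + 4)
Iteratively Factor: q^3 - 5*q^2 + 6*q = (q)*(q^2 - 5*q + 6) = q*(q - 3)*(q - 2)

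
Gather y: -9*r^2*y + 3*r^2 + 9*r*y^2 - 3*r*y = 3*r^2 + 9*r*y^2 + y*(-9*r^2 - 3*r)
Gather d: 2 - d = 2 - d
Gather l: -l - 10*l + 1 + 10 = 11 - 11*l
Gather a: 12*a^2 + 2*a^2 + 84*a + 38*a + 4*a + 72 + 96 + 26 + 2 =14*a^2 + 126*a + 196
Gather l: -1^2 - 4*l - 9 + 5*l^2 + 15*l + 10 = 5*l^2 + 11*l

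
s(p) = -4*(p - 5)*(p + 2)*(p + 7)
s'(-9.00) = -560.00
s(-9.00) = 784.00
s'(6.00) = -500.00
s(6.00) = -416.00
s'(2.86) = -65.68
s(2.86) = 410.19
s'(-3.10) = 107.88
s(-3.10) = -139.00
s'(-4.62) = 15.71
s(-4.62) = -239.95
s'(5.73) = -453.35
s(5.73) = -287.34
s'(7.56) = -803.76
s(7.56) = -1425.34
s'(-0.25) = 131.25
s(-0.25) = 248.06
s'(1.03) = 78.31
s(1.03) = 386.37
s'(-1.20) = 145.12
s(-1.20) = 115.07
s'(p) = -4*(p - 5)*(p + 2) - 4*(p - 5)*(p + 7) - 4*(p + 2)*(p + 7)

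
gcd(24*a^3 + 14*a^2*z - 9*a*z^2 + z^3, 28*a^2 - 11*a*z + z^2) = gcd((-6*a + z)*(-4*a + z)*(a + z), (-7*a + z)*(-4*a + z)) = -4*a + z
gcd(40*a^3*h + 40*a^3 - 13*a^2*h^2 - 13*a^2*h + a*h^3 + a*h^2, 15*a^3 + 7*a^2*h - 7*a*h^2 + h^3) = 5*a - h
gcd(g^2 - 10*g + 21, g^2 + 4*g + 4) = 1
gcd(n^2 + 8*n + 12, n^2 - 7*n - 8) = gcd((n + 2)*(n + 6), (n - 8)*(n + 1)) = 1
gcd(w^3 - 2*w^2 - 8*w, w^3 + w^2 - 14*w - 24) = w^2 - 2*w - 8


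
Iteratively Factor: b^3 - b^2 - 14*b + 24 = (b - 3)*(b^2 + 2*b - 8) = (b - 3)*(b - 2)*(b + 4)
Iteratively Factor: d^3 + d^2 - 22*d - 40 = (d - 5)*(d^2 + 6*d + 8) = (d - 5)*(d + 4)*(d + 2)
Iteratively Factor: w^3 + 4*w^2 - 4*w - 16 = (w + 4)*(w^2 - 4) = (w - 2)*(w + 4)*(w + 2)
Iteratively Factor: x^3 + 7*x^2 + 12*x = (x + 4)*(x^2 + 3*x) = x*(x + 4)*(x + 3)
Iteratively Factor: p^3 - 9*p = (p - 3)*(p^2 + 3*p) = p*(p - 3)*(p + 3)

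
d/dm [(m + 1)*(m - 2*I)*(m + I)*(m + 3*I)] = 4*m^3 + m^2*(3 + 6*I) + m*(10 + 4*I) + 5 + 6*I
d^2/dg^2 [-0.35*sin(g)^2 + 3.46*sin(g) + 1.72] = -3.46*sin(g) - 0.7*cos(2*g)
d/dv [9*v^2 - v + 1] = 18*v - 1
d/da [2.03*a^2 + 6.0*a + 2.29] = 4.06*a + 6.0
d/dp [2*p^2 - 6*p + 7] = 4*p - 6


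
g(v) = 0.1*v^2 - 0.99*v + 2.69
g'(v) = 0.2*v - 0.99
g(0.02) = 2.67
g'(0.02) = -0.99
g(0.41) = 2.30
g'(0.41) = -0.91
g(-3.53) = 7.43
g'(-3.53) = -1.70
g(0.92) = 1.86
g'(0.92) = -0.81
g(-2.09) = 5.20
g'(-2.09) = -1.41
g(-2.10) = 5.21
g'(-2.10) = -1.41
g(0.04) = 2.65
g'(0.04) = -0.98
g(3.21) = 0.54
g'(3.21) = -0.35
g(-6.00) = 12.23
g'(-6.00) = -2.19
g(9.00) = 1.88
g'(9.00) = 0.81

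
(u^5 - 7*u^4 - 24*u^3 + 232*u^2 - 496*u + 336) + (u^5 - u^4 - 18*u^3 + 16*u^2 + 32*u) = 2*u^5 - 8*u^4 - 42*u^3 + 248*u^2 - 464*u + 336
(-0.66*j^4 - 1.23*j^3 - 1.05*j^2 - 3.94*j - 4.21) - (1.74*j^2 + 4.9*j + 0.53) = -0.66*j^4 - 1.23*j^3 - 2.79*j^2 - 8.84*j - 4.74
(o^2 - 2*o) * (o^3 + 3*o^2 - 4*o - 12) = o^5 + o^4 - 10*o^3 - 4*o^2 + 24*o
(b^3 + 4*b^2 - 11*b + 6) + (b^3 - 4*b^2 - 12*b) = 2*b^3 - 23*b + 6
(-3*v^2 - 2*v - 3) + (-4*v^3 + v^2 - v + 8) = -4*v^3 - 2*v^2 - 3*v + 5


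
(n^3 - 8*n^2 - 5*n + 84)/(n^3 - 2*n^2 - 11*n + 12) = (n - 7)/(n - 1)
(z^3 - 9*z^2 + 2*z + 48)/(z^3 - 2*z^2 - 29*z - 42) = (z^2 - 11*z + 24)/(z^2 - 4*z - 21)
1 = 1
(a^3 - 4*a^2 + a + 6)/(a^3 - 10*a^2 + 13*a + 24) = (a - 2)/(a - 8)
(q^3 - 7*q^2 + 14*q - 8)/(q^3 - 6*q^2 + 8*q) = (q - 1)/q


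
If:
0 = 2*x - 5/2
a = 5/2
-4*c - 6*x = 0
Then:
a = 5/2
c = -15/8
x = 5/4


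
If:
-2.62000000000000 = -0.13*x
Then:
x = 20.15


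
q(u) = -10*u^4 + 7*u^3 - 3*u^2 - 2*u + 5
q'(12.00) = -66170.00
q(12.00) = -195715.00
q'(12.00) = -66170.00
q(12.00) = -195715.00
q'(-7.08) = 15288.93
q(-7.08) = -27742.04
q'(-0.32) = 3.38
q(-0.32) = 5.00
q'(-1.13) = 89.31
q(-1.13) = -22.98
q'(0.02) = -2.11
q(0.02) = 4.96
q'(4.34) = -2902.35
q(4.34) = -3035.76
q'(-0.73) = 29.13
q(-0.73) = -0.70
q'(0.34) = -3.18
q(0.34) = 4.11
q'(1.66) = -137.06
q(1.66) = -50.50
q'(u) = -40*u^3 + 21*u^2 - 6*u - 2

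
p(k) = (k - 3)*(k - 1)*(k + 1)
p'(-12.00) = 503.00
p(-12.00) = -2145.00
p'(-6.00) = 143.00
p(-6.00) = -315.00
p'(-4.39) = 83.16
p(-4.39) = -135.03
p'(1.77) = -2.22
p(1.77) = -2.62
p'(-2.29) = 28.47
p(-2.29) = -22.45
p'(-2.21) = 26.91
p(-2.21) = -20.24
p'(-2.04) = 23.72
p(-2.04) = -15.93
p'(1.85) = -1.83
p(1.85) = -2.79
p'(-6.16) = 149.80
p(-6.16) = -338.42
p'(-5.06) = 106.17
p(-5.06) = -198.31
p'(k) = (k - 3)*(k - 1) + (k - 3)*(k + 1) + (k - 1)*(k + 1) = 3*k^2 - 6*k - 1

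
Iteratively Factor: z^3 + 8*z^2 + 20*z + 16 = (z + 2)*(z^2 + 6*z + 8) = (z + 2)^2*(z + 4)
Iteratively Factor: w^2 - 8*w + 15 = (w - 5)*(w - 3)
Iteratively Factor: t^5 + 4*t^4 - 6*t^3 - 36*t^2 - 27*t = (t + 3)*(t^4 + t^3 - 9*t^2 - 9*t) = (t - 3)*(t + 3)*(t^3 + 4*t^2 + 3*t) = t*(t - 3)*(t + 3)*(t^2 + 4*t + 3) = t*(t - 3)*(t + 1)*(t + 3)*(t + 3)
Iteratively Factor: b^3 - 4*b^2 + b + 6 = (b - 2)*(b^2 - 2*b - 3) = (b - 2)*(b + 1)*(b - 3)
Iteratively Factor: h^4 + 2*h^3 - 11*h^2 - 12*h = (h + 4)*(h^3 - 2*h^2 - 3*h) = (h - 3)*(h + 4)*(h^2 + h) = h*(h - 3)*(h + 4)*(h + 1)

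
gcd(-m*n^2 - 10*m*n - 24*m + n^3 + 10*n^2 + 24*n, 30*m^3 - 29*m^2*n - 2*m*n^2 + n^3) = m - n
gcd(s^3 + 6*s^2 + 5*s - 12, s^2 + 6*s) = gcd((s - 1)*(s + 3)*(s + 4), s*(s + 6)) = 1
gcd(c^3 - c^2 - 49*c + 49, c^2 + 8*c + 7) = c + 7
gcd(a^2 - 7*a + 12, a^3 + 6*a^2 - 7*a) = 1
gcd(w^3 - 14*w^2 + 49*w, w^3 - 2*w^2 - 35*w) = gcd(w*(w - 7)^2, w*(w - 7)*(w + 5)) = w^2 - 7*w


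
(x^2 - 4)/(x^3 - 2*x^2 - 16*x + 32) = (x + 2)/(x^2 - 16)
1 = 1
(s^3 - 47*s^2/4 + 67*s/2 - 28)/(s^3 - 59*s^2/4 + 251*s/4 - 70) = (s - 2)/(s - 5)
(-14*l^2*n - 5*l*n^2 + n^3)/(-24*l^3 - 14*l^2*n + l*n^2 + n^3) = n*(7*l - n)/(12*l^2 + l*n - n^2)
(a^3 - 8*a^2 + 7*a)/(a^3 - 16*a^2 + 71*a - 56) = a/(a - 8)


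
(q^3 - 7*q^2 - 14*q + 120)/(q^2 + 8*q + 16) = (q^2 - 11*q + 30)/(q + 4)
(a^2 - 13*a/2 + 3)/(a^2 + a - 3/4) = 2*(a - 6)/(2*a + 3)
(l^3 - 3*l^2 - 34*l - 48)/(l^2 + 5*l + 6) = l - 8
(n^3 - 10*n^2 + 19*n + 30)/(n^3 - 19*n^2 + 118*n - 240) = (n + 1)/(n - 8)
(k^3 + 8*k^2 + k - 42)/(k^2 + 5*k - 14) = k + 3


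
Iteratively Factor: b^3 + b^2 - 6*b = (b + 3)*(b^2 - 2*b) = b*(b + 3)*(b - 2)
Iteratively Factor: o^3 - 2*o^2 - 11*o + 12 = (o - 4)*(o^2 + 2*o - 3) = (o - 4)*(o + 3)*(o - 1)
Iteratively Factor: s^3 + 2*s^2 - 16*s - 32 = (s - 4)*(s^2 + 6*s + 8) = (s - 4)*(s + 4)*(s + 2)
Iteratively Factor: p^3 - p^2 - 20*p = (p)*(p^2 - p - 20) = p*(p - 5)*(p + 4)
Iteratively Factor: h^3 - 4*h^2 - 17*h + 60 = (h - 5)*(h^2 + h - 12) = (h - 5)*(h + 4)*(h - 3)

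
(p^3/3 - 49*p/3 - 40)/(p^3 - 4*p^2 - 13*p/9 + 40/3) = 3*(p^3 - 49*p - 120)/(9*p^3 - 36*p^2 - 13*p + 120)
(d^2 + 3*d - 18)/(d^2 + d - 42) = (d^2 + 3*d - 18)/(d^2 + d - 42)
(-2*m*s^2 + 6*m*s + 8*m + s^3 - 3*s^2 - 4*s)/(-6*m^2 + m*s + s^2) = (s^2 - 3*s - 4)/(3*m + s)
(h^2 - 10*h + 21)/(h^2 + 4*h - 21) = (h - 7)/(h + 7)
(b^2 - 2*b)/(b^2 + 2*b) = (b - 2)/(b + 2)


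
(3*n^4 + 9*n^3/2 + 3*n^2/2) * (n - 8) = 3*n^5 - 39*n^4/2 - 69*n^3/2 - 12*n^2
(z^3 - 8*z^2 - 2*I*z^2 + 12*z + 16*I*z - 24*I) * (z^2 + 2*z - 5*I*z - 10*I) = z^5 - 6*z^4 - 7*I*z^4 - 14*z^3 + 42*I*z^3 + 84*z^2 + 28*I*z^2 + 40*z - 168*I*z - 240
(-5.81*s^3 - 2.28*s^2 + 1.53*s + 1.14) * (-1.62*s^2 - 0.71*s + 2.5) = 9.4122*s^5 + 7.8187*s^4 - 15.3848*s^3 - 8.6331*s^2 + 3.0156*s + 2.85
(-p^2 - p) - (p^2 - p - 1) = 1 - 2*p^2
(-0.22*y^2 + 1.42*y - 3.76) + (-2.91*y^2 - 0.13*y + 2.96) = -3.13*y^2 + 1.29*y - 0.8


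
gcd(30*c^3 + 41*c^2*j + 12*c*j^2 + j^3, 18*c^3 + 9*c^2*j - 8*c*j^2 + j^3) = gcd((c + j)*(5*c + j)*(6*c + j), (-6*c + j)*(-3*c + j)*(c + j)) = c + j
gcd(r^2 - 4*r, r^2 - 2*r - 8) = r - 4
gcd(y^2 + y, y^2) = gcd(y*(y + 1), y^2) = y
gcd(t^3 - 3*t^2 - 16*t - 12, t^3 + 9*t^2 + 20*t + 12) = t^2 + 3*t + 2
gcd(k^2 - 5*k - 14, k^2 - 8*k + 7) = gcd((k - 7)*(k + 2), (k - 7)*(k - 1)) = k - 7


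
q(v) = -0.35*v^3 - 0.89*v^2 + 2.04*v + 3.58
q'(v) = -1.05*v^2 - 1.78*v + 2.04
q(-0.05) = 3.48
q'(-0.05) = 2.13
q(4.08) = -26.68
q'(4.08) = -22.70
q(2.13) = 0.51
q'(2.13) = -6.52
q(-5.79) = 29.87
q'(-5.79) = -22.85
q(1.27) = 4.02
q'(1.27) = -1.91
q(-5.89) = 32.21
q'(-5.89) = -23.90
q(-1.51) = -0.32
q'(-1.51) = 2.33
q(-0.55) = 2.25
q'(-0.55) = 2.70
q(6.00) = -91.82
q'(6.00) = -46.44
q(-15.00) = 953.98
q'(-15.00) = -207.51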